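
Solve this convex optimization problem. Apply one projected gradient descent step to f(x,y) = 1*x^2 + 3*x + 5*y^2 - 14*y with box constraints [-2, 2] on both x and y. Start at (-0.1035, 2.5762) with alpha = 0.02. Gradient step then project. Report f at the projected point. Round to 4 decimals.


Step 1: Compute gradient at (-0.1035, 2.5762).
grad_x = 2*1*-0.1035 + 3 = 2.793
grad_y = 2*5*2.5762 - 14 = 11.762
Step 2: Gradient step.
x_raw = -0.1035 - 0.02*2.793 = -0.1594
y_raw = 2.5762 - 0.02*11.762 = 2.341
Step 3: Project onto [-2, 2].
x_proj = clip(-0.1594) = -0.1594
y_proj = clip(2.341) = 2.0
Step 4: Evaluate f.
f(-0.1594, 2.0) = -8.4527


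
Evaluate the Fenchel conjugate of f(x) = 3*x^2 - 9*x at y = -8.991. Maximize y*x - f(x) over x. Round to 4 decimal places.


f*(y) = sup_x {y*x - a*x^2 - b*x} = sup_x {(y-b)*x - a*x^2}
FOC: (y - b) - 2a*x = 0 => x* = (y - b)/(2a)
x* = (-8.991 + 9)/(2*3) = 0.0015
f*(-8.991) = (y-b)^2/(4a) = (-8.991 + 9)^2/(4*3)
= 0.0001/12 = 0.0


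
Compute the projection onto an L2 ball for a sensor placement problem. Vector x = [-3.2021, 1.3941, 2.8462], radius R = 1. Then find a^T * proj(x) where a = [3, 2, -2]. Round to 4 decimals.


Step 1: Compute ||x|| (intermediates to 6 decimals).
||x|| = sqrt((-3.2021)^2 + 1.3941^2 + 2.8462^2) = 4.505309
Step 2: Project.
Since ||x|| > R, scale = R/||x|| = 1/4.505309 = 0.22196, proj(x) = scale * x
proj(x) = [-0.710738, 0.309434, 0.631743]
Step 3: Dot product.
a^T * proj(x) = 3*(-0.710738) + 2*0.309434 - 2*0.631743 = -2.7768


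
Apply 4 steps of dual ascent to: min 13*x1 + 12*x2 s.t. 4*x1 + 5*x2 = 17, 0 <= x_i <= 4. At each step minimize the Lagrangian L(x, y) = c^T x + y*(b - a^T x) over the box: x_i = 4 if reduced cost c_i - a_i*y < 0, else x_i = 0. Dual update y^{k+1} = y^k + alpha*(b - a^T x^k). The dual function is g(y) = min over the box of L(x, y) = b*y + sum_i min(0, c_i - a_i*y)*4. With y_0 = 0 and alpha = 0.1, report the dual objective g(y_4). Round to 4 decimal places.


Dual ascent for LP: min 13*x1 + 12*x2, 4*x1 + 5*x2 = 17, 0 <= x_i <= 4
Step 1: y^k = 0.0, reduced costs: (13.0, 12.0)
  x^k = (0.0, 0.0), subgradient = b - a^T x = 17.0
  y^{k+1} = 0.0 + 0.1*17.0 = 1.7
Step 2: y^k = 1.7, reduced costs: (6.2, 3.5)
  x^k = (0.0, 0.0), subgradient = b - a^T x = 17.0
  y^{k+1} = 1.7 + 0.1*17.0 = 3.4
Step 3: y^k = 3.4, reduced costs: (-0.6, -5.0)
  x^k = (4.0, 4.0), subgradient = b - a^T x = -19.0
  y^{k+1} = 3.4 + 0.1*-19.0 = 1.5
Step 4: y^k = 1.5, reduced costs: (7.0, 4.5)
  x^k = (0.0, 0.0), subgradient = b - a^T x = 17.0
  y^{k+1} = 1.5 + 0.1*17.0 = 3.2
Dual objective at y_4 = 3.2: reduced costs (0.2, -4.0), box minimizer x = (0.0, 4.0)
g(y_4) = b*y + (c1 - a1*y)*x1 + (c2 - a2*y)*x2 = 17*3.2 + 0.2*0.0 + (-4.0)*4.0 = 54.4 + 0.0 - 16.0 = 38.4


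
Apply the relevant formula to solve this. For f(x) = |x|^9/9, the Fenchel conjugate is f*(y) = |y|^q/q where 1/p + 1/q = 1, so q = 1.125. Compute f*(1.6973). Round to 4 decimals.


The conjugate exponent q satisfies 1/p + 1/q = 1.
p = 9, so q = 9/(9 - 1) = 1.125
|y|^q = 1.6973^1.125 = 1.8133
f*(1.6973) = 1.8133 / 1.125 = 1.6119


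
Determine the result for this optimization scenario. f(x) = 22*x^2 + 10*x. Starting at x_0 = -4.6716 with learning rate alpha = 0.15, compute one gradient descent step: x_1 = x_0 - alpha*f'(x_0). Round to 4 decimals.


We compute the gradient at x_0 and apply the update.
f'(x) = 44*x + 10
f'(-4.6716) = 44*-4.6716 + 10 = -195.5504
x_1 = -4.6716 - 0.15*-195.5504 = 24.661


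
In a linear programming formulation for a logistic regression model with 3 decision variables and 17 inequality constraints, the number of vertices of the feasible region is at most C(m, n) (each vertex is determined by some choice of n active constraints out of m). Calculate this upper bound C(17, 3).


Each vertex corresponds to some choice of n active constraints out of m, so the number of vertices is at most C(m, n) = m! / (n!(m-n)!).
m = 17, n = 3
Numerator: 17 * 16 * 15
Denominator: 3! = 6
C(17, 3) = 680


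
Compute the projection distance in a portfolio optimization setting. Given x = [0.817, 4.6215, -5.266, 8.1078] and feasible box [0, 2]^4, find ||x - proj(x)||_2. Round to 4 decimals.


Project each component onto [0, 2].
clip(0.817) = 0.817, clip(4.6215) = 2.0, clip(-5.266) = 0.0, clip(8.1078) = 2.0
Projection = [0.817, 2.0, 0.0, 2.0]
Squared diffs: [0.0, 6.8723, 27.7308, 37.3052]
Distance = sqrt(71.9083) = 8.4799


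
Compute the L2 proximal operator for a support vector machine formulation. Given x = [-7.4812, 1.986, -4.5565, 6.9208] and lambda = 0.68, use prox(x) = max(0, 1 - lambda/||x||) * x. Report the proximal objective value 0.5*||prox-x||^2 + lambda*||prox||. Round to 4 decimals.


Step 1: Compute ||x||.
||x|| = 11.3389
Step 2: Compute scaling factor.
scale = max(0, 1 - 0.68/11.3389) = 0.94
Step 3: prox(x) = [-7.0326, 1.8669, -4.2832, 6.5058]
||prox(x)|| = 10.6589
Step 4: Proximal objective.
0.5*||prox-x||^2 = 0.2312
lambda*||prox|| = 7.2481
Total = 7.4793


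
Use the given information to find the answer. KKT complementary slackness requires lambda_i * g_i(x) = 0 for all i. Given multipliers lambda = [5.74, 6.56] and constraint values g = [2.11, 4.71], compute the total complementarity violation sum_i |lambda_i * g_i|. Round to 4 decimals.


KKT complementary slackness check:
lambda_1 * g_1 = 5.74 * 2.11 = 12.1114
lambda_2 * g_2 = 6.56 * 4.71 = 30.8976
Total violation = 12.1114 + 30.8976 = 43.009


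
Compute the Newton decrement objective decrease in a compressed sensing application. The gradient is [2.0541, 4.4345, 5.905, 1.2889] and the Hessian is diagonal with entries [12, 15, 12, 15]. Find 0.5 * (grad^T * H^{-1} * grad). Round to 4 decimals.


Step 1: H is diagonal, so H^(-1) * g = [0.1712, 0.2956, 0.4921, 0.0859].
Step 2: g^T H^(-1) g = sum_i g_i^2 / H_ii
  = (2.0541)^2/12 + (4.4345)^2/15 + (5.905)^2/12 + (1.2889)^2/15
  = 0.3516 + 1.311 + 2.9058 + 0.1108 = 4.6791
Step 3: Objective decrease = 0.5 * g^T H^(-1) g = 2.3395


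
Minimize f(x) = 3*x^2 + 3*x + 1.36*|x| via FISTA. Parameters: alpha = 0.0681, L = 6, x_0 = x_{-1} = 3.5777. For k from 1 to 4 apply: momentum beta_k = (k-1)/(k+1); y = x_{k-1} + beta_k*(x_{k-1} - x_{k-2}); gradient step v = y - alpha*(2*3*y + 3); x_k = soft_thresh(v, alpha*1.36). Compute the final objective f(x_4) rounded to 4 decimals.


FISTA on f(x) = 3*x^2 + 3*x + 1.36*|x|
L = 6, alpha = 0.0681
Iteration 1: beta = 0.0, y = 3.5777 + 0.0*(3.5777 - 3.5777) = 3.5777
  grad(y) = 24.4662, v = y - alpha*grad = 1.9116
  prox(v) = soft_thresh(1.9116, 0.0926) = 1.8189
Iteration 2: beta = 0.3333, y = 1.8189 + 0.3333*(1.8189 - 3.5777) = 1.2327
  grad(y) = 10.3961, v = y - alpha*grad = 0.5247
  prox(v) = soft_thresh(0.5247, 0.0926) = 0.4321
Iteration 3: beta = 0.5, y = 0.4321 + 0.5*(0.4321 - 1.8189) = -0.2613
  grad(y) = 1.432, v = y - alpha*grad = -0.3589
  prox(v) = soft_thresh(-0.3589, 0.0926) = -0.2662
Iteration 4: beta = 0.6, y = -0.2662 + 0.6*(-0.2662 - 0.4321) = -0.6852
  grad(y) = -1.1114, v = y - alpha*grad = -0.6095
  prox(v) = soft_thresh(-0.6095, 0.0926) = -0.5169
f(x_4) = 3*(-0.5169)^2 + 3*(-0.5169) + 1.36*|-0.5169| = -0.0461


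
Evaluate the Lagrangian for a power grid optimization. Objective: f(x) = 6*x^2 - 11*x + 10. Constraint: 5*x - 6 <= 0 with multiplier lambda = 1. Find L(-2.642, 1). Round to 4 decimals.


Step 1: Evaluate f(x).
f(-2.642) = 6*(-2.642)^2 - 11*(-2.642) + 10 = 80.943
Step 2: Evaluate g(x).
g(-2.642) = 5*-2.642 - 6 = -19.21
Step 3: Compute Lagrangian.
L = 80.943 + 1*-19.21 = 61.733


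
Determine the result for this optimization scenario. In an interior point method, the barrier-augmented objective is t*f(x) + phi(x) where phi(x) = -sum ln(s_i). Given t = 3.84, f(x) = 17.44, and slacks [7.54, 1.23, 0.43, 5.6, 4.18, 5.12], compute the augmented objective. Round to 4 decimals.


Step 1: Compute log-barrier.
ln values: [2.0202, 0.207, -0.844, 1.7228, 1.4303, 1.6332]
phi = -(2.0202 + 0.207 - 0.844 + 1.7228 + 1.4303 + 1.6332) = -6.1695
Step 2: Compute augmented objective.
t*f(x) = 3.84*17.44 = 66.9696
Total = 66.9696 - 6.1695 = 60.8001


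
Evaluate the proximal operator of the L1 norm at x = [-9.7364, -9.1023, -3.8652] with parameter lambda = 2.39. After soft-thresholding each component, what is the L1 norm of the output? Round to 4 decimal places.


Soft-thresholding with lambda = 2.39:
prox(-9.7364) = sign(-9.7364)*max(|-9.7364| - 2.39, 0) = -7.3464
prox(-9.1023) = sign(-9.1023)*max(|-9.1023| - 2.39, 0) = -6.7123
prox(-3.8652) = sign(-3.8652)*max(|-3.8652| - 2.39, 0) = -1.4752
prox(x) = [-7.3464, -6.7123, -1.4752]
||prox(x)||_1 = 7.3464 + 6.7123 + 1.4752 = 15.5339


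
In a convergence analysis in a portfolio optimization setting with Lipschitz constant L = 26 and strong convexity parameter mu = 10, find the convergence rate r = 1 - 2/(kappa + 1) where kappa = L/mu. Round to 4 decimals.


Step 1: Compute the condition number.
kappa = L/mu = 26/10 = 2.6
Step 2: Compute the convergence rate.
r = 1 - 2/(kappa + 1) = 1 - 2*mu/(L + mu) = (L - mu)/(L + mu) = 16/36 = 0.4444


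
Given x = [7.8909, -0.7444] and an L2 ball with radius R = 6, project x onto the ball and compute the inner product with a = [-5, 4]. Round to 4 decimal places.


Step 1: Compute ||x|| (intermediates to 6 decimals).
||x|| = sqrt(7.8909^2 + (-0.7444)^2) = 7.925934
Step 2: Project.
Since ||x|| > R, scale = R/||x|| = 6/7.925934 = 0.757009, proj(x) = scale * x
proj(x) = [5.973482, -0.563517]
Step 3: Dot product.
a^T * proj(x) = -5*5.973482 + 4*(-0.563517) = -32.1215


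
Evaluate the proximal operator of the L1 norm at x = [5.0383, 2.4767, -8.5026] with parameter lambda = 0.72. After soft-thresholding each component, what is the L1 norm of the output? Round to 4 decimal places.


Soft-thresholding with lambda = 0.72:
prox(5.0383) = sign(5.0383)*max(|5.0383| - 0.72, 0) = 4.3183
prox(2.4767) = sign(2.4767)*max(|2.4767| - 0.72, 0) = 1.7567
prox(-8.5026) = sign(-8.5026)*max(|-8.5026| - 0.72, 0) = -7.7826
prox(x) = [4.3183, 1.7567, -7.7826]
||prox(x)||_1 = 4.3183 + 1.7567 + 7.7826 = 13.8576


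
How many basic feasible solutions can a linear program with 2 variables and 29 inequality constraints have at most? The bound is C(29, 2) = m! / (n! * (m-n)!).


Each vertex corresponds to some choice of n active constraints out of m, so the number of vertices is at most C(m, n) = m! / (n!(m-n)!).
m = 29, n = 2
Numerator: 29 * 28
Denominator: 2! = 2
C(29, 2) = 406


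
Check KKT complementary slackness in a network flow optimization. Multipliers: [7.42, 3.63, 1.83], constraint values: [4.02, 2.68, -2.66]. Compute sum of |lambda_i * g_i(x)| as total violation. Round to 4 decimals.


KKT complementary slackness check:
lambda_1 * g_1 = 7.42 * 4.02 = 29.8284
lambda_2 * g_2 = 3.63 * 2.68 = 9.7284
lambda_3 * g_3 = 1.83 * -2.66 = -4.8678
Total violation = 29.8284 + 9.7284 + 4.8678 = 44.4246


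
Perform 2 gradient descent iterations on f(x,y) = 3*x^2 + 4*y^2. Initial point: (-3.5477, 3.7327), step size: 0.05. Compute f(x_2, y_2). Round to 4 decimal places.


Gradient descent on f(x,y) = 3*x^2 + 4*y^2.
Starting point: (-3.5477, 3.7327), alpha = 0.05
Step 1: grad_x = 2*3*-3.5477 = -21.2862, grad_y = 2*4*3.7327 = 29.8616
  x_1 = -3.5477 - 0.05*-21.2862 = -2.4834
  y_1 = 3.7327 - 0.05*29.8616 = 2.2396
Step 2: grad_x = 2*3*-2.4834 = -14.9003, grad_y = 2*4*2.2396 = 17.917
  x_2 = -2.4834 - 0.05*-14.9003 = -1.7384
  y_2 = 2.2396 - 0.05*17.917 = 1.3438
f(-1.7384, 1.3438) = 3*(-1.7384)^2 + 4*1.3438^2 = 16.2887


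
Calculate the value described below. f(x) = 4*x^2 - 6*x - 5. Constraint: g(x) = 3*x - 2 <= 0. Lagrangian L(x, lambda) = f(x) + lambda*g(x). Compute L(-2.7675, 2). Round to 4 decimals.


Step 1: Evaluate f(x).
f(-2.7675) = 4*(-2.7675)^2 - 6*(-2.7675) - 5 = 42.2412
Step 2: Evaluate g(x).
g(-2.7675) = 3*-2.7675 - 2 = -10.3025
Step 3: Compute Lagrangian.
L = 42.2412 + 2*-10.3025 = 21.6362


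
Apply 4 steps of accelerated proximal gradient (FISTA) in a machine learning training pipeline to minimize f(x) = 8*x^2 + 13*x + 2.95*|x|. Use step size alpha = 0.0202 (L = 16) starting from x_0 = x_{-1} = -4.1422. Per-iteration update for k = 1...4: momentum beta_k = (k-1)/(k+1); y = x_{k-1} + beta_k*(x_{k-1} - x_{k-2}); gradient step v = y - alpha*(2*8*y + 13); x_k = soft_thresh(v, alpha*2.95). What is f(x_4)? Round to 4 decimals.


FISTA on f(x) = 8*x^2 + 13*x + 2.95*|x|
L = 16, alpha = 0.0202
Iteration 1: beta = 0.0, y = -4.1422 + 0.0*(-4.1422 + 4.1422) = -4.1422
  grad(y) = -53.2752, v = y - alpha*grad = -3.066
  prox(v) = soft_thresh(-3.066, 0.0596) = -3.0065
Iteration 2: beta = 0.3333, y = -3.0065 + 0.3333*(-3.0065 + 4.1422) = -2.6279
  grad(y) = -29.0459, v = y - alpha*grad = -2.0411
  prox(v) = soft_thresh(-2.0411, 0.0596) = -1.9816
Iteration 3: beta = 0.5, y = -1.9816 + 0.5*(-1.9816 + 3.0065) = -1.4691
  grad(y) = -10.5056, v = y - alpha*grad = -1.2569
  prox(v) = soft_thresh(-1.2569, 0.0596) = -1.1973
Iteration 4: beta = 0.6, y = -1.1973 + 0.6*(-1.1973 + 1.9816) = -0.7267
  grad(y) = 1.3721, v = y - alpha*grad = -0.7545
  prox(v) = soft_thresh(-0.7545, 0.0596) = -0.6949
f(x_4) = 8*(-0.6949)^2 + 13*(-0.6949) + 2.95*|-0.6949| = -3.1207


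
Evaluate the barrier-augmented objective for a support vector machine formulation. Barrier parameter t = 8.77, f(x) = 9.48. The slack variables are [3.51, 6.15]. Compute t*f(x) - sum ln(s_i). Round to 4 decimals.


Step 1: Compute log-barrier.
ln values: [1.2556, 1.8165]
phi = -(1.2556 + 1.8165) = -3.0721
Step 2: Compute augmented objective.
t*f(x) = 8.77*9.48 = 83.1396
Total = 83.1396 - 3.0721 = 80.0675


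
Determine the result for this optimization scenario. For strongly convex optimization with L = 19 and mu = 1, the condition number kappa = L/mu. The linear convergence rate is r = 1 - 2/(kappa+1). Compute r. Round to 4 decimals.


Step 1: Compute the condition number.
kappa = L/mu = 19/1 = 19.0
Step 2: Compute the convergence rate.
r = 1 - 2/(kappa + 1) = 1 - 2*mu/(L + mu) = (L - mu)/(L + mu) = 18/20 = 0.9


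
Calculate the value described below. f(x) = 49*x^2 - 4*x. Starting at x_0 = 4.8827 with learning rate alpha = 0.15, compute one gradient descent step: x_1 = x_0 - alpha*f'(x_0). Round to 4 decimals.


We compute the gradient at x_0 and apply the update.
f'(x) = 98*x - 4
f'(4.8827) = 98*4.8827 - 4 = 474.5046
x_1 = 4.8827 - 0.15*474.5046 = -66.293


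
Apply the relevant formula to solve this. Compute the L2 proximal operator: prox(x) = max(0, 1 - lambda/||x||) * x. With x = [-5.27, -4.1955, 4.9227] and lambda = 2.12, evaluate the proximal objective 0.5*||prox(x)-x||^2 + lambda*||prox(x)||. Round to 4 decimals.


Step 1: Compute ||x||.
||x|| = 8.3431
Step 2: Compute scaling factor.
scale = max(0, 1 - 2.12/8.3431) = 0.7459
Step 3: prox(x) = [-3.9309, -3.1294, 3.6718]
||prox(x)|| = 6.2231
Step 4: Proximal objective.
0.5*||prox-x||^2 = 2.2472
lambda*||prox|| = 13.193
Total = 15.4403


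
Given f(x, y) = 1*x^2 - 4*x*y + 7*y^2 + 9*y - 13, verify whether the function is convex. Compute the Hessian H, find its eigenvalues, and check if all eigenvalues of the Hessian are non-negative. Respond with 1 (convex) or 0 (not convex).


The Hessian of f(x,y) = 1*x^2 - 4*x*y + 7*y^2 + 9*y - 13 is:
H = [[2, -4], [-4, 14]]
Trace = 2 + 14 = 16
Determinant = 2*14 - (-4)^2 = 12
Discriminant = (16)^2 - 4*12 = 208.0
Eigenvalues: lambda_1 = 0.7889, lambda_2 = 15.2111
The function is convex.

1


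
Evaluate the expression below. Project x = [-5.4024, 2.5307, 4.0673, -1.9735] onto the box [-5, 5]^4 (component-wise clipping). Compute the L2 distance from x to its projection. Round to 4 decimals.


Project each component onto [-5, 5].
clip(-5.4024) = -5.0, clip(2.5307) = 2.5307, clip(4.0673) = 4.0673, clip(-1.9735) = -1.9735
Projection = [-5.0, 2.5307, 4.0673, -1.9735]
Squared diffs: [0.1619, 0.0, 0.0, 0.0]
Distance = sqrt(0.1619) = 0.4024


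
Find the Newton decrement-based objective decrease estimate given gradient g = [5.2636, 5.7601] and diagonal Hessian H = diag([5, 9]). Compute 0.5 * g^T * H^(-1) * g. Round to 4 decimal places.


Step 1: H is diagonal, so H^(-1) * g = [1.0527, 0.64].
Step 2: g^T H^(-1) g = sum_i g_i^2 / H_ii
  = (5.2636)^2/5 + (5.7601)^2/9
  = 5.5411 + 3.6865 = 9.2276
Step 3: Objective decrease = 0.5 * g^T H^(-1) g = 4.6138


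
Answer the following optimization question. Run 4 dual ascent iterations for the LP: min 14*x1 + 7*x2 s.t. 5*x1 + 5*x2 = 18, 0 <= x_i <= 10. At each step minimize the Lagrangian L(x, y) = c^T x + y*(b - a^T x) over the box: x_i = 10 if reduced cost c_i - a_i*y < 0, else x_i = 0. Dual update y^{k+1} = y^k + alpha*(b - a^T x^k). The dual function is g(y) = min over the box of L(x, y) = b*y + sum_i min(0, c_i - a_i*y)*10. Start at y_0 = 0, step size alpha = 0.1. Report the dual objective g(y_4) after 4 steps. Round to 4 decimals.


Dual ascent for LP: min 14*x1 + 7*x2, 5*x1 + 5*x2 = 18, 0 <= x_i <= 10
Step 1: y^k = 0.0, reduced costs: (14.0, 7.0)
  x^k = (0.0, 0.0), subgradient = b - a^T x = 18.0
  y^{k+1} = 0.0 + 0.1*18.0 = 1.8
Step 2: y^k = 1.8, reduced costs: (5.0, -2.0)
  x^k = (0.0, 10.0), subgradient = b - a^T x = -32.0
  y^{k+1} = 1.8 + 0.1*-32.0 = -1.4
Step 3: y^k = -1.4, reduced costs: (21.0, 14.0)
  x^k = (0.0, 0.0), subgradient = b - a^T x = 18.0
  y^{k+1} = -1.4 + 0.1*18.0 = 0.4
Step 4: y^k = 0.4, reduced costs: (12.0, 5.0)
  x^k = (0.0, 0.0), subgradient = b - a^T x = 18.0
  y^{k+1} = 0.4 + 0.1*18.0 = 2.2
Dual objective at y_4 = 2.2: reduced costs (3.0, -4.0), box minimizer x = (0.0, 10.0)
g(y_4) = b*y + (c1 - a1*y)*x1 + (c2 - a2*y)*x2 = 18*2.2 + 3.0*0.0 + (-4.0)*10.0 = 39.6 + 0.0 - 40.0 = -0.4


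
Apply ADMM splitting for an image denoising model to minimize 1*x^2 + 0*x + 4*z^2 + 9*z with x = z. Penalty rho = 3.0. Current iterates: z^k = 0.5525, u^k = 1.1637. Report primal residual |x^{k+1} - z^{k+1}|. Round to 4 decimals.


ADMM iteration with rho = 3.0, z^k = 0.5525, u^k = 1.1637
Step 1: x-update.
Minimize 1*x^2 + 0*x + (3.0/2)*(x - 0.5525 + 1.1637)^2
FOC: (2*1 + 3.0)*x = 0 + 3.0*(0.5525 - 1.1637)
x^{k+1} = -0.3667
Step 2: z-update.
Minimize 4*z^2 + 9*z + (3.0/2)*(-0.3667 - z + 1.1637)^2
FOC: (2*4 + 3.0)*z = -9 + 3.0*(-0.3667 + 1.1637)
z^{k+1} = -0.6008
Step 3: u-update.
u^{k+1} = 1.1637 - 0.3667 + 0.6008 = 1.3978
Step 4: Primal residual = |-0.3667 + 0.6008| = 0.2341


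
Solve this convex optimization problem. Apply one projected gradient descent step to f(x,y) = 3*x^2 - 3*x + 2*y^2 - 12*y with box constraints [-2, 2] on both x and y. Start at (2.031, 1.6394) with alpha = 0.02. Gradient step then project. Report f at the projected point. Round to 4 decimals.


Step 1: Compute gradient at (2.031, 1.6394).
grad_x = 2*3*2.031 - 3 = 9.186
grad_y = 2*2*1.6394 - 12 = -5.4424
Step 2: Gradient step.
x_raw = 2.031 - 0.02*9.186 = 1.8473
y_raw = 1.6394 - 0.02*-5.4424 = 1.7482
Step 3: Project onto [-2, 2].
x_proj = clip(1.8473) = 1.8473
y_proj = clip(1.7482) = 1.7482
Step 4: Evaluate f.
f(1.8473, 1.7482) = -10.1707


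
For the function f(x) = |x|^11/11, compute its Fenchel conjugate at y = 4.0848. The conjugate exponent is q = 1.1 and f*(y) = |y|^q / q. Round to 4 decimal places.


The conjugate exponent q satisfies 1/p + 1/q = 1.
p = 11, so q = 11/(11 - 1) = 1.1
|y|^q = 4.0848^1.1 = 4.7021
f*(4.0848) = 4.7021 / 1.1 = 4.2746


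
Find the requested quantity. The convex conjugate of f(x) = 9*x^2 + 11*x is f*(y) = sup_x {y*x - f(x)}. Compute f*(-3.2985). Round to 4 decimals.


f*(y) = sup_x {y*x - a*x^2 - b*x} = sup_x {(y-b)*x - a*x^2}
FOC: (y - b) - 2a*x = 0 => x* = (y - b)/(2a)
x* = (-3.2985 - 11)/(2*9) = -0.7944
f*(-3.2985) = (y-b)^2/(4a) = (-3.2985 - 11)^2/(4*9)
= 204.4471/36 = 5.6791


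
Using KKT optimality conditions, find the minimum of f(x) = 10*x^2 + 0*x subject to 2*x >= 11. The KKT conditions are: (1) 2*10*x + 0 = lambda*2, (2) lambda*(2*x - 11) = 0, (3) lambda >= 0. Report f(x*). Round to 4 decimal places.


Step 1: Try lambda = 0 (constraint inactive).
x_unc = 0/(2*10) = 0.0
Check: 2*0.0 = 0.0 < 11 -- violated!
Step 2: Constraint must be active: 2*x = 11
x* = 11/2 = 5.5
lambda = (2*10*5.5 + 0)/2 = 55.0
Step 3: Compute optimal value.
f(x*) = 10*5.5^2 + 0*5.5 = 302.5


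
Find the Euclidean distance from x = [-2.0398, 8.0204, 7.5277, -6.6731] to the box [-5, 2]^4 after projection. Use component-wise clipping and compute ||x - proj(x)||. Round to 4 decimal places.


Project each component onto [-5, 2].
clip(-2.0398) = -2.0398, clip(8.0204) = 2.0, clip(7.5277) = 2.0, clip(-6.6731) = -5.0
Projection = [-2.0398, 2.0, 2.0, -5.0]
Squared diffs: [0.0, 36.2452, 30.5555, 2.7993]
Distance = sqrt(69.6) = 8.3427


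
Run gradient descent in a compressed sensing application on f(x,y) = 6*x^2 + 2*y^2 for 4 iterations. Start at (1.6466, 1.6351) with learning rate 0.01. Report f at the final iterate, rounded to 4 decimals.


Gradient descent on f(x,y) = 6*x^2 + 2*y^2.
Starting point: (1.6466, 1.6351), alpha = 0.01
Step 1: grad_x = 2*6*1.6466 = 19.7592, grad_y = 2*2*1.6351 = 6.5404
  x_1 = 1.6466 - 0.01*19.7592 = 1.449
  y_1 = 1.6351 - 0.01*6.5404 = 1.5697
Step 2: grad_x = 2*6*1.449 = 17.3881, grad_y = 2*2*1.5697 = 6.2788
  x_2 = 1.449 - 0.01*17.3881 = 1.2751
  y_2 = 1.5697 - 0.01*6.2788 = 1.5069
Step 3: grad_x = 2*6*1.2751 = 15.3015, grad_y = 2*2*1.5069 = 6.0276
  x_3 = 1.2751 - 0.01*15.3015 = 1.1221
  y_3 = 1.5069 - 0.01*6.0276 = 1.4466
Step 4: grad_x = 2*6*1.1221 = 13.4653, grad_y = 2*2*1.4466 = 5.7865
  x_4 = 1.1221 - 0.01*13.4653 = 0.9875
  y_4 = 1.4466 - 0.01*5.7865 = 1.3888
f(0.9875, 1.3888) = 6*0.9875^2 + 2*1.3888^2 = 9.7078


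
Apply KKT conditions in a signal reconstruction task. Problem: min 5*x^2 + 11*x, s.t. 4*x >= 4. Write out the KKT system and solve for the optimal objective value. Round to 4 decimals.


Step 1: Try lambda = 0 (constraint inactive).
x_unc = -11/(2*5) = -1.1
Check: 4*-1.1 = -4.4 < 4 -- violated!
Step 2: Constraint must be active: 4*x = 4
x* = 4/4 = 1.0
lambda = (2*5*1.0 + 11)/4 = 5.25
Step 3: Compute optimal value.
f(x*) = 5*1.0^2 + 11*1.0 = 16.0


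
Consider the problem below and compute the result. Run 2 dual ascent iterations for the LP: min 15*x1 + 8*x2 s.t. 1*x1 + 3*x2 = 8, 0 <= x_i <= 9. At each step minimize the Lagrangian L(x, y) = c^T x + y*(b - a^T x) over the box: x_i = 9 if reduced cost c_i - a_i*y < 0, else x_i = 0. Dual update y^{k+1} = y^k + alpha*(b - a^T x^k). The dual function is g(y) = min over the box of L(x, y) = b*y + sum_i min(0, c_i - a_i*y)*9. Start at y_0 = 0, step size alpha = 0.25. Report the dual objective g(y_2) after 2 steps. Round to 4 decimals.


Dual ascent for LP: min 15*x1 + 8*x2, 1*x1 + 3*x2 = 8, 0 <= x_i <= 9
Step 1: y^k = 0.0, reduced costs: (15.0, 8.0)
  x^k = (0.0, 0.0), subgradient = b - a^T x = 8.0
  y^{k+1} = 0.0 + 0.25*8.0 = 2.0
Step 2: y^k = 2.0, reduced costs: (13.0, 2.0)
  x^k = (0.0, 0.0), subgradient = b - a^T x = 8.0
  y^{k+1} = 2.0 + 0.25*8.0 = 4.0
Dual objective at y_2 = 4.0: reduced costs (11.0, -4.0), box minimizer x = (0.0, 9.0)
g(y_2) = b*y + (c1 - a1*y)*x1 + (c2 - a2*y)*x2 = 8*4.0 + 11.0*0.0 + (-4.0)*9.0 = 32.0 + 0.0 - 36.0 = -4.0


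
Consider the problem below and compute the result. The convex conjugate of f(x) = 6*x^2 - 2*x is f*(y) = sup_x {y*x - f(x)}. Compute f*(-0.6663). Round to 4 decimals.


f*(y) = sup_x {y*x - a*x^2 - b*x} = sup_x {(y-b)*x - a*x^2}
FOC: (y - b) - 2a*x = 0 => x* = (y - b)/(2a)
x* = (-0.6663 + 2)/(2*6) = 0.1111
f*(-0.6663) = (y-b)^2/(4a) = (-0.6663 + 2)^2/(4*6)
= 1.7788/24 = 0.0741


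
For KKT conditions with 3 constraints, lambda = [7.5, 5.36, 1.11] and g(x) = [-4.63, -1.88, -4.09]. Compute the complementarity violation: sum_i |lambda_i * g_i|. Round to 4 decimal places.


KKT complementary slackness check:
lambda_1 * g_1 = 7.5 * -4.63 = -34.725
lambda_2 * g_2 = 5.36 * -1.88 = -10.0768
lambda_3 * g_3 = 1.11 * -4.09 = -4.5399
Total violation = 34.725 + 10.0768 + 4.5399 = 49.3417


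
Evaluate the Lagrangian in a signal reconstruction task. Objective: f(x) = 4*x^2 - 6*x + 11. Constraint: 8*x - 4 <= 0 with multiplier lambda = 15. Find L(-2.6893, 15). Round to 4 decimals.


Step 1: Evaluate f(x).
f(-2.6893) = 4*(-2.6893)^2 - 6*(-2.6893) + 11 = 56.0651
Step 2: Evaluate g(x).
g(-2.6893) = 8*-2.6893 - 4 = -25.5144
Step 3: Compute Lagrangian.
L = 56.0651 + 15*-25.5144 = -326.6509


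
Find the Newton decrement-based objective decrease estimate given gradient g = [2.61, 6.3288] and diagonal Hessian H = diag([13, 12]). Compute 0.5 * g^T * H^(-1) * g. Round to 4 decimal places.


Step 1: H is diagonal, so H^(-1) * g = [0.2008, 0.5274].
Step 2: g^T H^(-1) g = sum_i g_i^2 / H_ii
  = (2.61)^2/13 + (6.3288)^2/12
  = 0.524 + 3.3378 = 3.8618
Step 3: Objective decrease = 0.5 * g^T H^(-1) g = 1.9309


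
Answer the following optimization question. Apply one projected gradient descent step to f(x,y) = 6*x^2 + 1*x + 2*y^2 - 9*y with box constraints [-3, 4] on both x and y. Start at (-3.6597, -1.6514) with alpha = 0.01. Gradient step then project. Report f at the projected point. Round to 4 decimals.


Step 1: Compute gradient at (-3.6597, -1.6514).
grad_x = 2*6*-3.6597 + 1 = -42.9164
grad_y = 2*2*-1.6514 - 9 = -15.6056
Step 2: Gradient step.
x_raw = -3.6597 - 0.01*-42.9164 = -3.2305
y_raw = -1.6514 - 0.01*-15.6056 = -1.4953
Step 3: Project onto [-3, 4].
x_proj = clip(-3.2305) = -3.0
y_proj = clip(-1.4953) = -1.4953
Step 4: Evaluate f.
f(-3.0, -1.4953) = 68.9302


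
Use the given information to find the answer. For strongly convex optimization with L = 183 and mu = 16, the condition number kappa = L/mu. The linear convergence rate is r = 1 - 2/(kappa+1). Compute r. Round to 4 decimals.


Step 1: Compute the condition number.
kappa = L/mu = 183/16 = 11.4375
Step 2: Compute the convergence rate.
r = 1 - 2/(kappa + 1) = 1 - 2*mu/(L + mu) = (L - mu)/(L + mu) = 167/199 = 0.8392


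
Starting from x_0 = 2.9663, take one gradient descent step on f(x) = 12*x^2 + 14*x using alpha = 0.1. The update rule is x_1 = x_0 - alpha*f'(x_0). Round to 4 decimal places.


We compute the gradient at x_0 and apply the update.
f'(x) = 24*x + 14
f'(2.9663) = 24*2.9663 + 14 = 85.1912
x_1 = 2.9663 - 0.1*85.1912 = -5.5528


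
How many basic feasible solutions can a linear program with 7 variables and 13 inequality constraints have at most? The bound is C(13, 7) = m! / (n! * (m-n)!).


Each vertex corresponds to some choice of n active constraints out of m, so the number of vertices is at most C(m, n) = m! / (n!(m-n)!).
m = 13, n = 7
Numerator: 13 * 12 * 11 * 10 * 9 * 8 * 7
Denominator: 7! = 5040
C(13, 7) = 1716


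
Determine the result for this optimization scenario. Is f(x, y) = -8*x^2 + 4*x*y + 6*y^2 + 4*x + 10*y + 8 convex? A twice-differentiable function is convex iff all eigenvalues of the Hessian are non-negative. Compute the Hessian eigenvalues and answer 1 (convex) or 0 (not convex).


The Hessian of f(x,y) = -8*x^2 + 4*x*y + 6*y^2 + 4*x + 10*y + 8 is:
H = [[-16, 4], [4, 12]]
Trace = -16 + 12 = -4
Determinant = -16*12 - (4)^2 = -208
Discriminant = (-4)^2 - 4*-208 = 848.0
Eigenvalues: lambda_1 = -16.5602, lambda_2 = 12.5602
The function is not convex.

0


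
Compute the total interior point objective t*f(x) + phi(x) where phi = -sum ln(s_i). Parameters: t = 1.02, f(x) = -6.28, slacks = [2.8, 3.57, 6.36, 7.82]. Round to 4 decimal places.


Step 1: Compute log-barrier.
ln values: [1.0296, 1.2726, 1.85, 2.0567]
phi = -(1.0296 + 1.2726 + 1.85 + 2.0567) = -6.2089
Step 2: Compute augmented objective.
t*f(x) = 1.02*-6.28 = -6.4056
Total = -6.4056 - 6.2089 = -12.6145


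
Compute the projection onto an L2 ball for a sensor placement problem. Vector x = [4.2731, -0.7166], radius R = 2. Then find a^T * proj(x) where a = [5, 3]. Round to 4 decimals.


Step 1: Compute ||x|| (intermediates to 6 decimals).
||x|| = sqrt(4.2731^2 + (-0.7166)^2) = 4.33277
Step 2: Project.
Since ||x|| > R, scale = R/||x|| = 2/4.33277 = 0.461598, proj(x) = scale * x
proj(x) = [1.972454, -0.330781]
Step 3: Dot product.
a^T * proj(x) = 5*1.972454 + 3*(-0.330781) = 8.8699


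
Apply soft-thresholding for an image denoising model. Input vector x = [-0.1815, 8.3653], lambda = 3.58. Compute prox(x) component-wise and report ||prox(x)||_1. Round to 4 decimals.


Soft-thresholding with lambda = 3.58:
prox(-0.1815) = sign(-0.1815)*max(|-0.1815| - 3.58, 0) = 0.0
prox(8.3653) = sign(8.3653)*max(|8.3653| - 3.58, 0) = 4.7853
prox(x) = [0.0, 4.7853]
||prox(x)||_1 = 0.0 + 4.7853 = 4.7853


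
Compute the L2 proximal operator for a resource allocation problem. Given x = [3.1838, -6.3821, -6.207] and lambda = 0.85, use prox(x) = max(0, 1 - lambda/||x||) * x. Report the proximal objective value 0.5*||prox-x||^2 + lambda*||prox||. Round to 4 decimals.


Step 1: Compute ||x||.
||x|| = 9.4549
Step 2: Compute scaling factor.
scale = max(0, 1 - 0.85/9.4549) = 0.9101
Step 3: prox(x) = [2.8976, -5.8083, -5.649]
||prox(x)|| = 8.6049
Step 4: Proximal objective.
0.5*||prox-x||^2 = 0.3613
lambda*||prox|| = 7.3142
Total = 7.6754


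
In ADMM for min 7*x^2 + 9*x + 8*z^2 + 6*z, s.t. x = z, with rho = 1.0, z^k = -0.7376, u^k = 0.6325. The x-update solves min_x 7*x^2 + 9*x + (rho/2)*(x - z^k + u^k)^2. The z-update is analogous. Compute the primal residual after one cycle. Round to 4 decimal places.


ADMM iteration with rho = 1.0, z^k = -0.7376, u^k = 0.6325
Step 1: x-update.
Minimize 7*x^2 + 9*x + (1.0/2)*(x + 0.7376 + 0.6325)^2
FOC: (2*7 + 1.0)*x = -9 + 1.0*(-0.7376 - 0.6325)
x^{k+1} = -0.6913
Step 2: z-update.
Minimize 8*z^2 + 6*z + (1.0/2)*(-0.6913 - z + 0.6325)^2
FOC: (2*8 + 1.0)*z = -6 + 1.0*(-0.6913 + 0.6325)
z^{k+1} = -0.3564
Step 3: u-update.
u^{k+1} = 0.6325 - 0.6913 + 0.3564 = 0.2976
Step 4: Primal residual = |-0.6913 + 0.3564| = 0.3349


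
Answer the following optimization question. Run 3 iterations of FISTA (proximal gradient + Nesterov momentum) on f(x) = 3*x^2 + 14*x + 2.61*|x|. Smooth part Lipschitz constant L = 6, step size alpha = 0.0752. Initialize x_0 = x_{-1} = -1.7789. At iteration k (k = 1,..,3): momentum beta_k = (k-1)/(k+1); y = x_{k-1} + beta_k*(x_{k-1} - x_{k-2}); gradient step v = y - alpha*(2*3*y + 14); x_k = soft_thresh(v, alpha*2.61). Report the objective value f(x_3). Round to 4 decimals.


FISTA on f(x) = 3*x^2 + 14*x + 2.61*|x|
L = 6, alpha = 0.0752
Iteration 1: beta = 0.0, y = -1.7789 + 0.0*(-1.7789 + 1.7789) = -1.7789
  grad(y) = 3.3266, v = y - alpha*grad = -2.0291
  prox(v) = soft_thresh(-2.0291, 0.1963) = -1.8328
Iteration 2: beta = 0.3333, y = -1.8328 + 0.3333*(-1.8328 + 1.7789) = -1.8508
  grad(y) = 2.8955, v = y - alpha*grad = -2.0685
  prox(v) = soft_thresh(-2.0685, 0.1963) = -1.8722
Iteration 3: beta = 0.5, y = -1.8722 + 0.5*(-1.8722 + 1.8328) = -1.8919
  grad(y) = 2.6484, v = y - alpha*grad = -2.0911
  prox(v) = soft_thresh(-2.0911, 0.1963) = -1.8948
f(x_3) = 3*(-1.8948)^2 + 14*(-1.8948) + 2.61*|-1.8948| = -10.811


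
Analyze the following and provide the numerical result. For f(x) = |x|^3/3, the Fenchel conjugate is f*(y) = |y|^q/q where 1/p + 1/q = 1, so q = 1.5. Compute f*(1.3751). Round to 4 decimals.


The conjugate exponent q satisfies 1/p + 1/q = 1.
p = 3, so q = 3/(3 - 1) = 1.5
|y|^q = 1.3751^1.5 = 1.6125
f*(1.3751) = 1.6125 / 1.5 = 1.075


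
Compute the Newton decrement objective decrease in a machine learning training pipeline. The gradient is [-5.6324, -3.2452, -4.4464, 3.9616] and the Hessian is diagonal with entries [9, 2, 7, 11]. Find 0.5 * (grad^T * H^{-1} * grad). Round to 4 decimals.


Step 1: H is diagonal, so H^(-1) * g = [-0.6258, -1.6226, -0.6352, 0.3601].
Step 2: g^T H^(-1) g = sum_i g_i^2 / H_ii
  = (-5.6324)^2/9 + (-3.2452)^2/2 + (-4.4464)^2/7 + (3.9616)^2/11
  = 3.5249 + 5.2657 + 2.8244 + 1.4268 = 13.0416
Step 3: Objective decrease = 0.5 * g^T H^(-1) g = 6.5208


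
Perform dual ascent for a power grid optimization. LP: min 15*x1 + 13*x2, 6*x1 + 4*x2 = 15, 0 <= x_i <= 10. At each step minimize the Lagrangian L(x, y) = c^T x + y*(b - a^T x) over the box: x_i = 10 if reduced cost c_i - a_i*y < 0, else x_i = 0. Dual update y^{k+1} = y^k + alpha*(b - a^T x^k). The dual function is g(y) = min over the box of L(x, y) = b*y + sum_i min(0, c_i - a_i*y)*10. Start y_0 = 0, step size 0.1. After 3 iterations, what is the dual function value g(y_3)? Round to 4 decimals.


Dual ascent for LP: min 15*x1 + 13*x2, 6*x1 + 4*x2 = 15, 0 <= x_i <= 10
Step 1: y^k = 0.0, reduced costs: (15.0, 13.0)
  x^k = (0.0, 0.0), subgradient = b - a^T x = 15.0
  y^{k+1} = 0.0 + 0.1*15.0 = 1.5
Step 2: y^k = 1.5, reduced costs: (6.0, 7.0)
  x^k = (0.0, 0.0), subgradient = b - a^T x = 15.0
  y^{k+1} = 1.5 + 0.1*15.0 = 3.0
Step 3: y^k = 3.0, reduced costs: (-3.0, 1.0)
  x^k = (10.0, 0.0), subgradient = b - a^T x = -45.0
  y^{k+1} = 3.0 + 0.1*-45.0 = -1.5
Dual objective at y_3 = -1.5: reduced costs (24.0, 19.0), box minimizer x = (0.0, 0.0)
g(y_3) = b*y + (c1 - a1*y)*x1 + (c2 - a2*y)*x2 = 15*(-1.5) + 24.0*0.0 + 19.0*0.0 = -22.5 + 0.0 + 0.0 = -22.5


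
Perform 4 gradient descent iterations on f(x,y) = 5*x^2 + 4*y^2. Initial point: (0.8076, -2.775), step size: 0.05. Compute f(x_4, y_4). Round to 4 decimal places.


Gradient descent on f(x,y) = 5*x^2 + 4*y^2.
Starting point: (0.8076, -2.775), alpha = 0.05
Step 1: grad_x = 2*5*0.8076 = 8.076, grad_y = 2*4*-2.775 = -22.2
  x_1 = 0.8076 - 0.05*8.076 = 0.4038
  y_1 = -2.775 - 0.05*-22.2 = -1.665
Step 2: grad_x = 2*5*0.4038 = 4.038, grad_y = 2*4*-1.665 = -13.32
  x_2 = 0.4038 - 0.05*4.038 = 0.2019
  y_2 = -1.665 - 0.05*-13.32 = -0.999
Step 3: grad_x = 2*5*0.2019 = 2.019, grad_y = 2*4*-0.999 = -7.992
  x_3 = 0.2019 - 0.05*2.019 = 0.101
  y_3 = -0.999 - 0.05*-7.992 = -0.5994
Step 4: grad_x = 2*5*0.101 = 1.0095, grad_y = 2*4*-0.5994 = -4.7952
  x_4 = 0.101 - 0.05*1.0095 = 0.0505
  y_4 = -0.5994 - 0.05*-4.7952 = -0.3596
f(0.0505, -0.3596) = 5*0.0505^2 + 4*(-0.3596)^2 = 0.5301


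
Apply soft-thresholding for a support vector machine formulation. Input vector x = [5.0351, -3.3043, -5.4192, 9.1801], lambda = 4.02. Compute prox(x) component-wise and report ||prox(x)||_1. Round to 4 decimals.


Soft-thresholding with lambda = 4.02:
prox(5.0351) = sign(5.0351)*max(|5.0351| - 4.02, 0) = 1.0151
prox(-3.3043) = sign(-3.3043)*max(|-3.3043| - 4.02, 0) = 0.0
prox(-5.4192) = sign(-5.4192)*max(|-5.4192| - 4.02, 0) = -1.3992
prox(9.1801) = sign(9.1801)*max(|9.1801| - 4.02, 0) = 5.1601
prox(x) = [1.0151, 0.0, -1.3992, 5.1601]
||prox(x)||_1 = 1.0151 + 0.0 + 1.3992 + 5.1601 = 7.5744


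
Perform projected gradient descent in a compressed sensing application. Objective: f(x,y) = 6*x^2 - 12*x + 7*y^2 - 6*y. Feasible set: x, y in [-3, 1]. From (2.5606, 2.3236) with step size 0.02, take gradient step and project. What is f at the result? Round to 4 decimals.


Step 1: Compute gradient at (2.5606, 2.3236).
grad_x = 2*6*2.5606 - 12 = 18.7272
grad_y = 2*7*2.3236 - 6 = 26.5304
Step 2: Gradient step.
x_raw = 2.5606 - 0.02*18.7272 = 2.1861
y_raw = 2.3236 - 0.02*26.5304 = 1.793
Step 3: Project onto [-3, 1].
x_proj = clip(2.1861) = 1.0
y_proj = clip(1.793) = 1.0
Step 4: Evaluate f.
f(1.0, 1.0) = -5.0


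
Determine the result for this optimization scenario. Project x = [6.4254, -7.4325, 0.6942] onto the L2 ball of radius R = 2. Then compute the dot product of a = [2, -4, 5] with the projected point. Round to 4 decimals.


Step 1: Compute ||x|| (intermediates to 6 decimals).
||x|| = sqrt(6.4254^2 + (-7.4325)^2 + 0.6942^2) = 9.849352
Step 2: Project.
Since ||x|| > R, scale = R/||x|| = 2/9.849352 = 0.203059, proj(x) = scale * x
proj(x) = [1.304735, -1.509236, 0.140964]
Step 3: Dot product.
a^T * proj(x) = 2*1.304735 - 4*(-1.509236) + 5*0.140964 = 9.3512


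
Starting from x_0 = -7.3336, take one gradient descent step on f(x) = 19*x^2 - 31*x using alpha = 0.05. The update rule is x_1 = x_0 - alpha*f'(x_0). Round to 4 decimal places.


We compute the gradient at x_0 and apply the update.
f'(x) = 38*x - 31
f'(-7.3336) = 38*-7.3336 - 31 = -309.6768
x_1 = -7.3336 - 0.05*-309.6768 = 8.1502


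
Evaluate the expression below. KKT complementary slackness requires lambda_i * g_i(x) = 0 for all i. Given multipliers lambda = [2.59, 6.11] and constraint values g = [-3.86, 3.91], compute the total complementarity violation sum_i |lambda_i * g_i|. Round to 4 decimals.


KKT complementary slackness check:
lambda_1 * g_1 = 2.59 * -3.86 = -9.9974
lambda_2 * g_2 = 6.11 * 3.91 = 23.8901
Total violation = 9.9974 + 23.8901 = 33.8875


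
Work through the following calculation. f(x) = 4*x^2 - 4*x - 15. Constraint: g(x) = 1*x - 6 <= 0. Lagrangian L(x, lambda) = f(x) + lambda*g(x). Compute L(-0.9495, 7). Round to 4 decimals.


Step 1: Evaluate f(x).
f(-0.9495) = 4*(-0.9495)^2 - 4*(-0.9495) - 15 = -7.5958
Step 2: Evaluate g(x).
g(-0.9495) = 1*-0.9495 - 6 = -6.9495
Step 3: Compute Lagrangian.
L = -7.5958 + 7*-6.9495 = -56.2423


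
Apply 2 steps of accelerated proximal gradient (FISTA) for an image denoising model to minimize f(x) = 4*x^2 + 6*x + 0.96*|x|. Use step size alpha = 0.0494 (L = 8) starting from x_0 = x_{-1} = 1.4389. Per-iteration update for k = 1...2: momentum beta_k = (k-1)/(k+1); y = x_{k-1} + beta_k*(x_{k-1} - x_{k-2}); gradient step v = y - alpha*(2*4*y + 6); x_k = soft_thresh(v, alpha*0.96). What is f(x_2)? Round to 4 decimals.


FISTA on f(x) = 4*x^2 + 6*x + 0.96*|x|
L = 8, alpha = 0.0494
Iteration 1: beta = 0.0, y = 1.4389 + 0.0*(1.4389 - 1.4389) = 1.4389
  grad(y) = 17.5112, v = y - alpha*grad = 0.5738
  prox(v) = soft_thresh(0.5738, 0.0474) = 0.5264
Iteration 2: beta = 0.3333, y = 0.5264 + 0.3333*(0.5264 - 1.4389) = 0.2223
  grad(y) = 7.7781, v = y - alpha*grad = -0.162
  prox(v) = soft_thresh(-0.162, 0.0474) = -0.1146
f(x_2) = 4*(-0.1146)^2 + 6*(-0.1146) + 0.96*|-0.1146| = -0.5248


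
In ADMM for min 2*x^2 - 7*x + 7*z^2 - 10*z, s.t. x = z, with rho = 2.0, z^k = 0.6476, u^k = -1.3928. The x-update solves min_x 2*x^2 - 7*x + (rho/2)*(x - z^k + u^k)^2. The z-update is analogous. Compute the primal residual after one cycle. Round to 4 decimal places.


ADMM iteration with rho = 2.0, z^k = 0.6476, u^k = -1.3928
Step 1: x-update.
Minimize 2*x^2 - 7*x + (2.0/2)*(x - 0.6476 - 1.3928)^2
FOC: (2*2 + 2.0)*x = 7 + 2.0*(0.6476 + 1.3928)
x^{k+1} = 1.8468
Step 2: z-update.
Minimize 7*z^2 - 10*z + (2.0/2)*(1.8468 - z - 1.3928)^2
FOC: (2*7 + 2.0)*z = 10 + 2.0*(1.8468 - 1.3928)
z^{k+1} = 0.6818
Step 3: u-update.
u^{k+1} = -1.3928 + 1.8468 - 0.6818 = -0.2278
Step 4: Primal residual = |1.8468 - 0.6818| = 1.1651


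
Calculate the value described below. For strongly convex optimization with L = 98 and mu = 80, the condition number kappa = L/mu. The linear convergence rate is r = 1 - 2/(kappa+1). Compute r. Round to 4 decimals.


Step 1: Compute the condition number.
kappa = L/mu = 98/80 = 1.225
Step 2: Compute the convergence rate.
r = 1 - 2/(kappa + 1) = 1 - 2*mu/(L + mu) = (L - mu)/(L + mu) = 18/178 = 0.1011


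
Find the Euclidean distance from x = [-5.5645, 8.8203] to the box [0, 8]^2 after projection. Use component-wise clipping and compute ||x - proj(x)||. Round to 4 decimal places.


Project each component onto [0, 8].
clip(-5.5645) = 0.0, clip(8.8203) = 8.0
Projection = [0.0, 8.0]
Squared diffs: [30.9637, 0.6729]
Distance = sqrt(31.6366) = 5.6246


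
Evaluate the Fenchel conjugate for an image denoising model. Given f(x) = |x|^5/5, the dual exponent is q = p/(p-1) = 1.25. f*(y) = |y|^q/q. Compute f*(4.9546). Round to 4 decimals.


The conjugate exponent q satisfies 1/p + 1/q = 1.
p = 5, so q = 5/(5 - 1) = 1.25
|y|^q = 4.9546^1.25 = 7.392
f*(4.9546) = 7.392 / 1.25 = 5.9136


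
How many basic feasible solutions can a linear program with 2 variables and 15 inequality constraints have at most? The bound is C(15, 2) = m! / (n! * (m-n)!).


Each vertex corresponds to some choice of n active constraints out of m, so the number of vertices is at most C(m, n) = m! / (n!(m-n)!).
m = 15, n = 2
Numerator: 15 * 14
Denominator: 2! = 2
C(15, 2) = 105


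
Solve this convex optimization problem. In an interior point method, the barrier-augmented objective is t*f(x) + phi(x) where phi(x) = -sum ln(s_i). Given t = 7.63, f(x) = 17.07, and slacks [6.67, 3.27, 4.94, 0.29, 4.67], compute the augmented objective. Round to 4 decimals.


Step 1: Compute log-barrier.
ln values: [1.8976, 1.1848, 1.5974, -1.2379, 1.5412]
phi = -(1.8976 + 1.1848 + 1.5974 - 1.2379 + 1.5412) = -4.9831
Step 2: Compute augmented objective.
t*f(x) = 7.63*17.07 = 130.2441
Total = 130.2441 - 4.9831 = 125.261
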